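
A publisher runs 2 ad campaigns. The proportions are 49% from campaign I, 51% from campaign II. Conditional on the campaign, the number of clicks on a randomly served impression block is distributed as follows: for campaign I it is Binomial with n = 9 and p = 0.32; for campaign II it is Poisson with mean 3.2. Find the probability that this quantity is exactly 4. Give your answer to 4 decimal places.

0.1850

Conditional on each campaign, P(X = 4): I: 0.192095; II: 0.178093.
By total probability, P(X = 4) = 0.49·0.192095 + 0.51·0.178093 = 0.184954.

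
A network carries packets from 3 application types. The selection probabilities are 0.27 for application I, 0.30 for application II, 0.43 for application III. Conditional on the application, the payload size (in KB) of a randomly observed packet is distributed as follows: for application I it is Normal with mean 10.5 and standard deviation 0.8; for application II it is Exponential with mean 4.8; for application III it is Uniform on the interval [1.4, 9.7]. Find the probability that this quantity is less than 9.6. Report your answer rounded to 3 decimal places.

0.719

Conditional on each application, P(X < 9.6): I: 0.130295; II: 0.864665; III: 0.987952.
By total probability, P(X < 9.6) = 0.27·0.130295 + 0.3·0.864665 + 0.43·0.987952 = 0.719398.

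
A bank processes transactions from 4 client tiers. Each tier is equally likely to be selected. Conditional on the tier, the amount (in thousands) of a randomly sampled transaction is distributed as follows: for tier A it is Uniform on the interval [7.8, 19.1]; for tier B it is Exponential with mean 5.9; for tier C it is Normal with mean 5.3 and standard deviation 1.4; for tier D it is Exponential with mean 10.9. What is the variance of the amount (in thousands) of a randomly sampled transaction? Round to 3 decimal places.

Per component, A: μ=13.45, E[X²]=191.543; B: μ=5.9, E[X²]=69.62; C: μ=5.3, E[X²]=30.05; D: μ=10.9, E[X²]=237.62.
E[X] = 0.25·13.45 + 0.25·5.9 + 0.25·5.3 + 0.25·10.9 = 8.8875.
E[X²] = 0.25·191.543 + 0.25·69.62 + 0.25·30.05 + 0.25·237.62 = 132.208.
Var(X) = E[X²] − (E[X])² = 132.208 − 78.9877 = 53.2207.

53.221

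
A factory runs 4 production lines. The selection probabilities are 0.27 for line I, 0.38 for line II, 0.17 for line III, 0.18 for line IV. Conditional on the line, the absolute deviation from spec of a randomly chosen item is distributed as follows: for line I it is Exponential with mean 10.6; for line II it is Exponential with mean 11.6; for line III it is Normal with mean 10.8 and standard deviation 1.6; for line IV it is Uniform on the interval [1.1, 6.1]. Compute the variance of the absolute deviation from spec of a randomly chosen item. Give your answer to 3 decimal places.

90.771

Per component, I: μ=10.6, E[X²]=224.72; II: μ=11.6, E[X²]=269.12; III: μ=10.8, E[X²]=119.2; IV: μ=3.6, E[X²]=15.0433.
E[X] = 0.27·10.6 + 0.38·11.6 + 0.17·10.8 + 0.18·3.6 = 9.754.
E[X²] = 0.27·224.72 + 0.38·269.12 + 0.17·119.2 + 0.18·15.0433 = 185.912.
Var(X) = E[X²] − (E[X])² = 185.912 − 95.1405 = 90.7713.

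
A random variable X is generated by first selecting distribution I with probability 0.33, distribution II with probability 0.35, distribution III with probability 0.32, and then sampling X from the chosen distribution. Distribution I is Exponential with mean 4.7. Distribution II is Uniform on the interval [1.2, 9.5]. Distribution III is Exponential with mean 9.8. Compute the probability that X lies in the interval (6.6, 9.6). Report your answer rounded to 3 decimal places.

0.204

Conditional on each component, P(6.6 < X < 9.6): I: 0.115853; II: 0.349398; III: 0.134472.
By total probability, P(6.6 < X < 9.6) = 0.33·0.115853 + 0.35·0.349398 + 0.32·0.134472 = 0.203552.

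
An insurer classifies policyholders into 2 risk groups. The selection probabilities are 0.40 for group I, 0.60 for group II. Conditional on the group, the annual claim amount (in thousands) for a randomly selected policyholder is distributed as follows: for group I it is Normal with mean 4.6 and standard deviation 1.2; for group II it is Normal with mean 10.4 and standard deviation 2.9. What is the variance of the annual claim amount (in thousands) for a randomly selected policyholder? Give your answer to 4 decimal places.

Per component, I: μ=4.6, E[X²]=22.6; II: μ=10.4, E[X²]=116.57.
E[X] = 0.4·4.6 + 0.6·10.4 = 8.08.
E[X²] = 0.4·22.6 + 0.6·116.57 = 78.982.
Var(X) = E[X²] − (E[X])² = 78.982 − 65.2864 = 13.6956.

13.6956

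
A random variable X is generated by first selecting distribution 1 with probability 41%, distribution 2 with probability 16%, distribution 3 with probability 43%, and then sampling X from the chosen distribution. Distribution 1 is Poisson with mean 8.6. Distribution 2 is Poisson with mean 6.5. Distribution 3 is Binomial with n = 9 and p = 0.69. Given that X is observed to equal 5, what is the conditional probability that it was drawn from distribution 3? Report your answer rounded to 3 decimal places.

Likelihoods P(X=5 | ·): 1: 0.0721736; 2: 0.145369; 3: 0.181996.
Posterior ∝ prior × likelihood. Numerator for 3: 0.43·0.181996 = 0.0782584.
Normalizing constant: 0.41·0.0721736 + 0.16·0.145369 + 0.43·0.181996 = 0.131109.
P(3 | observation) = 0.0782584 / 0.131109 = 0.596898.

0.597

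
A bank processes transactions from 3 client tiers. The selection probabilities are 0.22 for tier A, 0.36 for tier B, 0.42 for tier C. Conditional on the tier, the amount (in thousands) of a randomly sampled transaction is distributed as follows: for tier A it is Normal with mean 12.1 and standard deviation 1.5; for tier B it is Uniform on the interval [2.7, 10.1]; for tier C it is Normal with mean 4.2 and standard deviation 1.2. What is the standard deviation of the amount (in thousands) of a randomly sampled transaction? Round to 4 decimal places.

Per component, A: μ=12.1, E[X²]=148.66; B: μ=6.4, E[X²]=45.5233; C: μ=4.2, E[X²]=19.08.
E[X] = 0.22·12.1 + 0.36·6.4 + 0.42·4.2 = 6.73.
E[X²] = 0.22·148.66 + 0.36·45.5233 + 0.42·19.08 = 57.1072.
Var(X) = E[X²] − (E[X])² = 57.1072 − 45.2929 = 11.8143.
SD(X) = √11.8143 = 3.43719.

3.4372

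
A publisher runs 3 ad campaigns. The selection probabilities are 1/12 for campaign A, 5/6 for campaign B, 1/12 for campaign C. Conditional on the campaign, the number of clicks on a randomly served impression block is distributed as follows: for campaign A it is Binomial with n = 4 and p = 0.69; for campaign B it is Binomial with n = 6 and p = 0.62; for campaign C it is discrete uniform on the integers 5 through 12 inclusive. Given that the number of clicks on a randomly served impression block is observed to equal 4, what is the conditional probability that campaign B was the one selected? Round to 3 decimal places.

0.934

Likelihoods P(X=4 | ·): A: 0.226671; B: 0.320055; C: 0.
Posterior ∝ prior × likelihood. Numerator for B: 0.833333·0.320055 = 0.266713.
Normalizing constant: 0.0833333·0.226671 + 0.833333·0.320055 + 0.0833333·0 = 0.285602.
P(B | observation) = 0.266713 / 0.285602 = 0.933862.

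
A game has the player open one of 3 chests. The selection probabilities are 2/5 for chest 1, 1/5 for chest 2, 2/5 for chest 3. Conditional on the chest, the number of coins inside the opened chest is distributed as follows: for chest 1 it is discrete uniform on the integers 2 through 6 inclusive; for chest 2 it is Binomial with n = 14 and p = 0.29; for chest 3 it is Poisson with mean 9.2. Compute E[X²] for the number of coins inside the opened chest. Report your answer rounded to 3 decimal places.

48.609

For each component E[X²] = Var + (mean)², giving 1: 18; 2: 19.3662; 3: 93.84.
Overall E[X²] = 0.4·18 + 0.2·19.3662 + 0.4·93.84 = 48.6092.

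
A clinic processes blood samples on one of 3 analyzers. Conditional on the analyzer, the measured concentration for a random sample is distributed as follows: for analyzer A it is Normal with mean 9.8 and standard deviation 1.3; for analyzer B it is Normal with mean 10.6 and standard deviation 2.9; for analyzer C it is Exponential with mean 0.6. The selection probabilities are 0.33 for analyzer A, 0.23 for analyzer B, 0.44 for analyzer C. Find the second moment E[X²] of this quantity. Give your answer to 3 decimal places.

For each component E[X²] = Var + (mean)², giving A: 97.73; B: 120.77; C: 0.72.
Overall E[X²] = 0.33·97.73 + 0.23·120.77 + 0.44·0.72 = 60.3448.

60.345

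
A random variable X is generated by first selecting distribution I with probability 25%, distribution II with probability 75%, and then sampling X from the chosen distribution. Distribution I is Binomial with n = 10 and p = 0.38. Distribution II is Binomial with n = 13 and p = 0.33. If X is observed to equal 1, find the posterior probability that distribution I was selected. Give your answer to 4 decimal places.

0.3282

Likelihoods P(X=1 | ·): I: 0.0514409; II: 0.0351039.
Posterior ∝ prior × likelihood. Numerator for I: 0.25·0.0514409 = 0.0128602.
Normalizing constant: 0.25·0.0514409 + 0.75·0.0351039 = 0.0391881.
P(I | observation) = 0.0128602 / 0.0391881 = 0.328167.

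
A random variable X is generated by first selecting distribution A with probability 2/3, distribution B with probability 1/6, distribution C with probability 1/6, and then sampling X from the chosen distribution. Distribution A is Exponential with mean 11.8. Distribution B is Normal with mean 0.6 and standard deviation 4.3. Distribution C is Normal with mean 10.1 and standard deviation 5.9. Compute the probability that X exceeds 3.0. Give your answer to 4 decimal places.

0.7127

Conditional on each component, P(X > 3.0): A: 0.775508; B: 0.288375; C: 0.885587.
By total probability, P(X > 3.0) = 0.666667·0.775508 + 0.166667·0.288375 + 0.166667·0.885587 = 0.712665.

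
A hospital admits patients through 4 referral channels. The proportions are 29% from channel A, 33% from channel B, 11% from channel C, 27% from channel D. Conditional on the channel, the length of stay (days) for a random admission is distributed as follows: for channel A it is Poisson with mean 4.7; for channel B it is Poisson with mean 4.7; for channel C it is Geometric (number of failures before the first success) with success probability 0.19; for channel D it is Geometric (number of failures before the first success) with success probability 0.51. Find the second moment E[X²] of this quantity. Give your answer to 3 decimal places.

21.835

For each component E[X²] = Var + (mean)², giving A: 26.79; B: 26.79; C: 40.6122; D: 2.807.
Overall E[X²] = 0.29·26.79 + 0.33·26.79 + 0.11·40.6122 + 0.27·2.807 = 21.835.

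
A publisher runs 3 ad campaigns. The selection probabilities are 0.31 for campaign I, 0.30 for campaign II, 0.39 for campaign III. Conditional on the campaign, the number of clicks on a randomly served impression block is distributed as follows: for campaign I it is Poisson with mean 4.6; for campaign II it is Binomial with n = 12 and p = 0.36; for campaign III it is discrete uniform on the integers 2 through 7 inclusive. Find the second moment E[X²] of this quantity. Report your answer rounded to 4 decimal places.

For each component E[X²] = Var + (mean)², giving I: 25.76; II: 21.4272; III: 23.1667.
Overall E[X²] = 0.31·25.76 + 0.3·21.4272 + 0.39·23.1667 = 23.4488.

23.4488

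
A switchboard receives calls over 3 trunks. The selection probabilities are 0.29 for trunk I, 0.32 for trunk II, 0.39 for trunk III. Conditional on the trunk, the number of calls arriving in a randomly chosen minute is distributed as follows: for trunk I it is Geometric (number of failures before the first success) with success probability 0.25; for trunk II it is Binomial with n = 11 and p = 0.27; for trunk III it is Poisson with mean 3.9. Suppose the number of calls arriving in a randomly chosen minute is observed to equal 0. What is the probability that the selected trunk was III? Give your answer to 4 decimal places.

0.0873

Likelihoods P(X=0 | ·): I: 0.25; II: 0.0313727; III: 0.0202419.
Posterior ∝ prior × likelihood. Numerator for III: 0.39·0.0202419 = 0.00789435.
Normalizing constant: 0.29·0.25 + 0.32·0.0313727 + 0.39·0.0202419 = 0.0904336.
P(III | observation) = 0.00789435 / 0.0904336 = 0.0872944.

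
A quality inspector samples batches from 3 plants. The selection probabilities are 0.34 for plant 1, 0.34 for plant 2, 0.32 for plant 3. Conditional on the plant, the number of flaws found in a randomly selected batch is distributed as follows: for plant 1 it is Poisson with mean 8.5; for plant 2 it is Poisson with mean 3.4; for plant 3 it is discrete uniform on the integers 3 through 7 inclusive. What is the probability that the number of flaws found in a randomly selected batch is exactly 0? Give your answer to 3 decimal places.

0.011

Conditional on each plant, P(X = 0): 1: 0.000203468; 2: 0.0333733; 3: 0.
By total probability, P(X = 0) = 0.34·0.000203468 + 0.34·0.0333733 + 0.32·0 = 0.0114161.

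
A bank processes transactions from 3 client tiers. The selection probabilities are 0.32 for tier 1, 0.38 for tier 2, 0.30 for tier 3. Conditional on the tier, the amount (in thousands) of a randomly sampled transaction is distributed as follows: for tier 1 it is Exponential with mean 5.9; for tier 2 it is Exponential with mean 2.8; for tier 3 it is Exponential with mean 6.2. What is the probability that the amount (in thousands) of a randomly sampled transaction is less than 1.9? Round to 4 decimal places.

0.3545

Conditional on each tier, P(X < 1.9): 1: 0.275326; 2: 0.492659; 3: 0.263946.
By total probability, P(X < 1.9) = 0.32·0.275326 + 0.38·0.492659 + 0.3·0.263946 = 0.354499.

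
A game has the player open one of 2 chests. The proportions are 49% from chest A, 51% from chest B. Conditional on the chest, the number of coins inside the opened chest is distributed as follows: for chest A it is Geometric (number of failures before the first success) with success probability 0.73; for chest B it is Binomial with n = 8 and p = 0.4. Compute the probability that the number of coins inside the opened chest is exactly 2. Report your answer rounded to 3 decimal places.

Conditional on each chest, P(X = 2): A: 0.053217; B: 0.209019.
By total probability, P(X = 2) = 0.49·0.053217 + 0.51·0.209019 = 0.132676.

0.133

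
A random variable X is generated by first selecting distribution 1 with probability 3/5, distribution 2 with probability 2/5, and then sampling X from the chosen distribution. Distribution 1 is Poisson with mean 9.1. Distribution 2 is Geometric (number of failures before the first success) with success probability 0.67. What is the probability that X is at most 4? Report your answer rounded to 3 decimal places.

Conditional on each component, P(X ≤ 4): 1: 0.0516822; 2: 0.996086.
By total probability, P(X ≤ 4) = 0.6·0.0516822 + 0.4·0.996086 = 0.429444.

0.429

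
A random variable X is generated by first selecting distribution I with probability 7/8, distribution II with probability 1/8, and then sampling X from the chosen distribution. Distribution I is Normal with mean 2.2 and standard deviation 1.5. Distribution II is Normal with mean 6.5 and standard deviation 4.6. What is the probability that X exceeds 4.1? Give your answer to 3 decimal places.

0.177

Conditional on each component, P(X > 4.1): I: 0.102637; II: 0.699074.
By total probability, P(X > 4.1) = 0.875·0.102637 + 0.125·0.699074 = 0.177192.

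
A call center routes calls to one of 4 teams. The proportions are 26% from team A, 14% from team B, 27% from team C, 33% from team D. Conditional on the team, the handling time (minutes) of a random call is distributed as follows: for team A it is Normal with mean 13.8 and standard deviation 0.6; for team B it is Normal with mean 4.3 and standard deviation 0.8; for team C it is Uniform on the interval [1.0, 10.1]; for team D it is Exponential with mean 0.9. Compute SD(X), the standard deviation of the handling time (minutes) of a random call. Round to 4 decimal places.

Per component, A: μ=13.8, E[X²]=190.8; B: μ=4.3, E[X²]=19.13; C: μ=5.55, E[X²]=37.7033; D: μ=0.9, E[X²]=1.62.
E[X] = 0.26·13.8 + 0.14·4.3 + 0.27·5.55 + 0.33·0.9 = 5.9855.
E[X²] = 0.26·190.8 + 0.14·19.13 + 0.27·37.7033 + 0.33·1.62 = 63.0007.
Var(X) = E[X²] − (E[X])² = 63.0007 − 35.8262 = 27.1745.
SD(X) = √27.1745 = 5.21292.

5.2129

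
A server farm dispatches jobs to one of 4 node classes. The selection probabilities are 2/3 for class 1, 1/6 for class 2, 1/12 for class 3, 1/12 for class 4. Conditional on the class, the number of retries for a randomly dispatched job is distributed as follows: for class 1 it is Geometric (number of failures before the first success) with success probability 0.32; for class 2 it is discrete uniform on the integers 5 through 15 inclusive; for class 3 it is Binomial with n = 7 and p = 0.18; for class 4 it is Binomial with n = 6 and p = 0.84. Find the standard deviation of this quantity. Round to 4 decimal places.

Per component, 1: μ=2.125, E[X²]=11.1562; 2: μ=10, E[X²]=110; 3: μ=1.26, E[X²]=2.6208; 4: μ=5.04, E[X²]=26.208.
E[X] = 0.666667·2.125 + 0.166667·10 + 0.0833333·1.26 + 0.0833333·5.04 = 3.60833.
E[X²] = 0.666667·11.1562 + 0.166667·110 + 0.0833333·2.6208 + 0.0833333·26.208 = 28.1732.
Var(X) = E[X²] − (E[X])² = 28.1732 − 13.0201 = 15.1532.
SD(X) = √15.1532 = 3.89271.

3.8927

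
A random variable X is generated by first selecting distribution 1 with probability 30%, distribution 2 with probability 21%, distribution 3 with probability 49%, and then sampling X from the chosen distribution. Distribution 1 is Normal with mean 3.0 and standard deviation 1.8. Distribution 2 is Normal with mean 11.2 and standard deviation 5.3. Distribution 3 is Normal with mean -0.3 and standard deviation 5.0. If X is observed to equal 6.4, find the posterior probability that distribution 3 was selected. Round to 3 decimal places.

Likelihoods f(6.4 | ·): 1: 0.0372287; 2: 0.0499489; 3: 0.032511.
Posterior ∝ prior × likelihood. Numerator for 3: 0.49·0.032511 = 0.0159304.
Normalizing constant: 0.3·0.0372287 + 0.21·0.0499489 + 0.49·0.032511 = 0.0375883.
P(3 | observation) = 0.0159304 / 0.0375883 = 0.423813.

0.424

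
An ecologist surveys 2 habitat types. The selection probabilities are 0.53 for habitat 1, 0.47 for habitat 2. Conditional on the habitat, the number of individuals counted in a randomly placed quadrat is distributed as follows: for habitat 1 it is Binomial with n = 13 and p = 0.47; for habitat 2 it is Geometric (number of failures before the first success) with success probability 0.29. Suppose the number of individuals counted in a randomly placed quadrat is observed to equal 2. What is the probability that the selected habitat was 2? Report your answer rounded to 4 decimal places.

Likelihoods P(X=2 | ·): 1: 0.0159707; 2: 0.146189.
Posterior ∝ prior × likelihood. Numerator for 2: 0.47·0.146189 = 0.0687088.
Normalizing constant: 0.53·0.0159707 + 0.47·0.146189 = 0.0771733.
P(2 | observation) = 0.0687088 / 0.0771733 = 0.890318.

0.8903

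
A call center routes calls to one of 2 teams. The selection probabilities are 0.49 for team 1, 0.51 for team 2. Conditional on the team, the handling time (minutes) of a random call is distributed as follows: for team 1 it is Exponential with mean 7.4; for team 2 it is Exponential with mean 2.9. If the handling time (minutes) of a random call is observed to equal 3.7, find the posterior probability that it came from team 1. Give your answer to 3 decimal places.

0.450

Likelihoods f(3.7 | ·): 1: 0.0819636; 2: 0.0962725.
Posterior ∝ prior × likelihood. Numerator for 1: 0.49·0.0819636 = 0.0401622.
Normalizing constant: 0.49·0.0819636 + 0.51·0.0962725 = 0.0892611.
P(1 | observation) = 0.0401622 / 0.0892611 = 0.44994.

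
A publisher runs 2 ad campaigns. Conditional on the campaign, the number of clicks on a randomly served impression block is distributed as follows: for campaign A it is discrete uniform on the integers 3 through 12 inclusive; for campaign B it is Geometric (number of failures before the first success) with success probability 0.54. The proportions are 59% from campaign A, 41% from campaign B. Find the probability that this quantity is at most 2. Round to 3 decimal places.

Conditional on each campaign, P(X ≤ 2): A: 0; B: 0.902664.
By total probability, P(X ≤ 2) = 0.59·0 + 0.41·0.902664 = 0.370092.

0.370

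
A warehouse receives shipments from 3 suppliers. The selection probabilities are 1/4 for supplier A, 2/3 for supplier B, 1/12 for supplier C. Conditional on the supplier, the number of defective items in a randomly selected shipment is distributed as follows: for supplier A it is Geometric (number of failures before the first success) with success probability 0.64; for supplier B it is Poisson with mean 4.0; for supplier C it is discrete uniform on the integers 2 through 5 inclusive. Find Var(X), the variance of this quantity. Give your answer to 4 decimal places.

5.1536

Per component, A: μ=0.5625, E[X²]=1.19531; B: μ=4, E[X²]=20; C: μ=3.5, E[X²]=13.5.
E[X] = 0.25·0.5625 + 0.666667·4 + 0.0833333·3.5 = 3.09896.
E[X²] = 0.25·1.19531 + 0.666667·20 + 0.0833333·13.5 = 14.7572.
Var(X) = E[X²] − (E[X])² = 14.7572 − 9.60354 = 5.15362.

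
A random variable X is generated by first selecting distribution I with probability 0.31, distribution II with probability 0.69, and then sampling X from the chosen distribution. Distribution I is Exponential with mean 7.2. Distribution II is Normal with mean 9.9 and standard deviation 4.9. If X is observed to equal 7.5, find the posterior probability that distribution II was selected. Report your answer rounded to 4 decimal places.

0.7663

Likelihoods f(7.5 | ·): I: 0.0490092; II: 0.0722138.
Posterior ∝ prior × likelihood. Numerator for II: 0.69·0.0722138 = 0.0498275.
Normalizing constant: 0.31·0.0490092 + 0.69·0.0722138 = 0.0650204.
P(II | observation) = 0.0498275 / 0.0650204 = 0.766337.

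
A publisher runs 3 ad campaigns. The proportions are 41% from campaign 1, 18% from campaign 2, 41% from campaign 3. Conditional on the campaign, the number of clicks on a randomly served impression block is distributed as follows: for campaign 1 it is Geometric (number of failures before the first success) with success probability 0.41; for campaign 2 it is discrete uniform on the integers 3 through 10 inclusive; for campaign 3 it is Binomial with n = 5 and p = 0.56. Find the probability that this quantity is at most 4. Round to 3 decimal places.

0.813

Conditional on each campaign, P(X ≤ 4): 1: 0.928508; 2: 0.25; 3: 0.944927.
By total probability, P(X ≤ 4) = 0.41·0.928508 + 0.18·0.25 + 0.41·0.944927 = 0.813108.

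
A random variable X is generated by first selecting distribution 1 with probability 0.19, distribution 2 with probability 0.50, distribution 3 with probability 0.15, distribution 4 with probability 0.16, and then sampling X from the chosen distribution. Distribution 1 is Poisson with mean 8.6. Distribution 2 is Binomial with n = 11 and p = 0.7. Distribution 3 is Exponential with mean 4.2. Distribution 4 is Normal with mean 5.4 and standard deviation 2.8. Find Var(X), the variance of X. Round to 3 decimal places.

Per component, 1: μ=8.6, E[X²]=82.56; 2: μ=7.7, E[X²]=61.6; 3: μ=4.2, E[X²]=35.28; 4: μ=5.4, E[X²]=37.
E[X] = 0.19·8.6 + 0.5·7.7 + 0.15·4.2 + 0.16·5.4 = 6.978.
E[X²] = 0.19·82.56 + 0.5·61.6 + 0.15·35.28 + 0.16·37 = 57.6984.
Var(X) = E[X²] − (E[X])² = 57.6984 − 48.6925 = 9.00592.

9.006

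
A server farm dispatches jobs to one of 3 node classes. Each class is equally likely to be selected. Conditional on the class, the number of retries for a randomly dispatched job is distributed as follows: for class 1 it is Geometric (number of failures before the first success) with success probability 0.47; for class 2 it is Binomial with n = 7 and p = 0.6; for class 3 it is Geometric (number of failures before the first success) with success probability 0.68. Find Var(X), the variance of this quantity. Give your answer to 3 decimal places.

Per component, 1: μ=1.12766, E[X²]=3.67089; 2: μ=4.2, E[X²]=19.32; 3: μ=0.470588, E[X²]=0.913495.
E[X] = 0.333333·1.12766 + 0.333333·4.2 + 0.333333·0.470588 = 1.93275.
E[X²] = 0.333333·3.67089 + 0.333333·19.32 + 0.333333·0.913495 = 7.96813.
Var(X) = E[X²] − (E[X])² = 7.96813 − 3.73552 = 4.23261.

4.233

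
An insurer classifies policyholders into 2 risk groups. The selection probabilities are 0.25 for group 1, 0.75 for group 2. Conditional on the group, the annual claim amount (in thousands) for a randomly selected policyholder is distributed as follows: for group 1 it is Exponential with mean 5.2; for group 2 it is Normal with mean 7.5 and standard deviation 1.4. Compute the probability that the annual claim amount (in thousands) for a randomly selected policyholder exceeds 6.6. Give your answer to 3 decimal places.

0.625

Conditional on each group, P(X > 6.6): 1: 0.281048; 2: 0.739842.
By total probability, P(X > 6.6) = 0.25·0.281048 + 0.75·0.739842 = 0.625143.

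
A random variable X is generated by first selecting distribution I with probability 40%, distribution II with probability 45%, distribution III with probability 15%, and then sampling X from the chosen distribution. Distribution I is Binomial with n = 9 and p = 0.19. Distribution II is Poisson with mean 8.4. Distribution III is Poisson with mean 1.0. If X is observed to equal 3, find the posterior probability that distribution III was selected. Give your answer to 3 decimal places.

Likelihoods P(X=3 | ·): I: 0.162723; II: 0.0222133; III: 0.0613132.
Posterior ∝ prior × likelihood. Numerator for III: 0.15·0.0613132 = 0.00919699.
Normalizing constant: 0.4·0.162723 + 0.45·0.0222133 + 0.15·0.0613132 = 0.0842824.
P(III | observation) = 0.00919699 / 0.0842824 = 0.109121.

0.109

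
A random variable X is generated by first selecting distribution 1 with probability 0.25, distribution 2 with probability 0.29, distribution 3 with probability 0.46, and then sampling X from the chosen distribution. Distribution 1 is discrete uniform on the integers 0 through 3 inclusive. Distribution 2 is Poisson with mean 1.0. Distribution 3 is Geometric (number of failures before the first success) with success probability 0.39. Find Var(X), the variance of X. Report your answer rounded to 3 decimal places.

2.508

Per component, 1: μ=1.5, E[X²]=3.5; 2: μ=1, E[X²]=2; 3: μ=1.5641, E[X²]=6.45694.
E[X] = 0.25·1.5 + 0.29·1 + 0.46·1.5641 = 1.38449.
E[X²] = 0.25·3.5 + 0.29·2 + 0.46·6.45694 = 4.42519.
Var(X) = E[X²] − (E[X])² = 4.42519 − 1.9168 = 2.50839.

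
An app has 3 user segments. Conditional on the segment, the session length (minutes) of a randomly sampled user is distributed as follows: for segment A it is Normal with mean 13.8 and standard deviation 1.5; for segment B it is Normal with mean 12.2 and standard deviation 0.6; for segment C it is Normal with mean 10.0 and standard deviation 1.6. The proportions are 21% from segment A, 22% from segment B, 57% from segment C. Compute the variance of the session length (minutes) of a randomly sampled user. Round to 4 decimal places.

Per component, A: μ=13.8, E[X²]=192.69; B: μ=12.2, E[X²]=149.2; C: μ=10, E[X²]=102.56.
E[X] = 0.21·13.8 + 0.22·12.2 + 0.57·10 = 11.282.
E[X²] = 0.21·192.69 + 0.22·149.2 + 0.57·102.56 = 131.748.
Var(X) = E[X²] − (E[X])² = 131.748 − 127.284 = 4.46458.

4.4646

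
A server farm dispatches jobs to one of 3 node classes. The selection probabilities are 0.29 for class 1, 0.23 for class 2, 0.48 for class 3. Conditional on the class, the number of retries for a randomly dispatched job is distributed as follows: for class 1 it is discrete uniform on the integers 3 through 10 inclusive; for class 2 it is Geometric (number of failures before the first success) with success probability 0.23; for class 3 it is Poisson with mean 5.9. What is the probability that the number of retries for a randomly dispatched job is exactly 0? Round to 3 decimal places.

Conditional on each class, P(X = 0): 1: 0; 2: 0.23; 3: 0.00273944.
By total probability, P(X = 0) = 0.29·0 + 0.23·0.23 + 0.48·0.00273944 = 0.0542149.

0.054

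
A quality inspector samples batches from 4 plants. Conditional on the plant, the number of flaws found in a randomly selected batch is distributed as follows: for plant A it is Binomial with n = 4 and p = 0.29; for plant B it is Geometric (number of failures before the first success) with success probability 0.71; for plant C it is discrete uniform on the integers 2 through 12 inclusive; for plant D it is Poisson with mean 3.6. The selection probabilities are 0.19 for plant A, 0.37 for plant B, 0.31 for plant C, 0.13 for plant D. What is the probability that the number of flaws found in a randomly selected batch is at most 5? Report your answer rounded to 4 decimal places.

Conditional on each plant, P(X ≤ 5): A: 1; B: 0.999405; C: 0.363636; D: 0.844119.
By total probability, P(X ≤ 5) = 0.19·1 + 0.37·0.999405 + 0.31·0.363636 + 0.13·0.844119 = 0.782243.

0.7822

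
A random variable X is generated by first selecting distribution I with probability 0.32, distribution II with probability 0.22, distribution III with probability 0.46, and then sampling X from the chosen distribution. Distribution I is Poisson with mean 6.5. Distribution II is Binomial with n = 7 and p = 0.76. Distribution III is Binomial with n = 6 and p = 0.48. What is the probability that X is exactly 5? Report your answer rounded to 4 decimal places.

0.1506

Conditional on each component, P(X = 5): I: 0.145369; II: 0.306697; III: 0.0794988.
By total probability, P(X = 5) = 0.32·0.145369 + 0.22·0.306697 + 0.46·0.0794988 = 0.150561.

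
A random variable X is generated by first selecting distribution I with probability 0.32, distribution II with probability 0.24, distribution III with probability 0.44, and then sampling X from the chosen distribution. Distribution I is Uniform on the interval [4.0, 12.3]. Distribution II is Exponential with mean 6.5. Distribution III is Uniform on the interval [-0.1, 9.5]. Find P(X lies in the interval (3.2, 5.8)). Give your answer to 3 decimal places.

0.237

Conditional on each component, P(3.2 < X < 5.8): I: 0.216867; II: 0.201505; III: 0.270833.
By total probability, P(3.2 < X < 5.8) = 0.32·0.216867 + 0.24·0.201505 + 0.44·0.270833 = 0.236925.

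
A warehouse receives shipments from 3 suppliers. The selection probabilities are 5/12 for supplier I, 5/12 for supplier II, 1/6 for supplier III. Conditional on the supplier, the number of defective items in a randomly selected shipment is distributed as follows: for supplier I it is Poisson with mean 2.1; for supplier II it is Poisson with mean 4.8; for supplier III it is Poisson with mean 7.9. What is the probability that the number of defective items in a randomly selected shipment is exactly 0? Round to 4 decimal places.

0.0545

Conditional on each supplier, P(X = 0): I: 0.122456; II: 0.00822975; III: 0.000370744.
By total probability, P(X = 0) = 0.416667·0.122456 + 0.416667·0.00822975 + 0.166667·0.000370744 = 0.0545144.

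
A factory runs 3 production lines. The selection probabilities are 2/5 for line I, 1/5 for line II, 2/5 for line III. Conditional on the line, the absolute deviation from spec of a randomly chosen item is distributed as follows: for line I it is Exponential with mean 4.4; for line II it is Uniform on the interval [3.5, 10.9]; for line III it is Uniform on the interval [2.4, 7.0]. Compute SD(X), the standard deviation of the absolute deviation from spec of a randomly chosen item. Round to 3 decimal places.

Per component, I: μ=4.4, E[X²]=38.72; II: μ=7.2, E[X²]=56.4033; III: μ=4.7, E[X²]=23.8533.
E[X] = 0.4·4.4 + 0.2·7.2 + 0.4·4.7 = 5.08.
E[X²] = 0.4·38.72 + 0.2·56.4033 + 0.4·23.8533 = 36.31.
Var(X) = E[X²] − (E[X])² = 36.31 − 25.8064 = 10.5036.
SD(X) = √10.5036 = 3.24093.

3.241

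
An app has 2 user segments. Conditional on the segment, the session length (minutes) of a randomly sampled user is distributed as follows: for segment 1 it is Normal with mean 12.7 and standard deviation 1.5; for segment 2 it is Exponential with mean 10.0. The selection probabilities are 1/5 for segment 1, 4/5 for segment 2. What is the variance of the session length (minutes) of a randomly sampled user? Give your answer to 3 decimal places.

81.616

Per component, 1: μ=12.7, E[X²]=163.54; 2: μ=10, E[X²]=200.
E[X] = 0.2·12.7 + 0.8·10 = 10.54.
E[X²] = 0.2·163.54 + 0.8·200 = 192.708.
Var(X) = E[X²] − (E[X])² = 192.708 − 111.092 = 81.6164.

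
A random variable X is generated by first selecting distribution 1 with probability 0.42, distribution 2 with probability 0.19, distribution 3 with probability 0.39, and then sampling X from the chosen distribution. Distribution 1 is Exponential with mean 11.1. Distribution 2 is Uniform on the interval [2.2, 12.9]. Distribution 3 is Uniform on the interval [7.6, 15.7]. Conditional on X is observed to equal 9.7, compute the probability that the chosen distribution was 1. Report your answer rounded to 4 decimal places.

Likelihoods f(9.7 | ·): 1: 0.0375975; 2: 0.0934579; 3: 0.123457.
Posterior ∝ prior × likelihood. Numerator for 1: 0.42·0.0375975 = 0.0157909.
Normalizing constant: 0.42·0.0375975 + 0.19·0.0934579 + 0.39·0.123457 = 0.0816961.
P(1 | observation) = 0.0157909 / 0.0816961 = 0.193289.

0.1933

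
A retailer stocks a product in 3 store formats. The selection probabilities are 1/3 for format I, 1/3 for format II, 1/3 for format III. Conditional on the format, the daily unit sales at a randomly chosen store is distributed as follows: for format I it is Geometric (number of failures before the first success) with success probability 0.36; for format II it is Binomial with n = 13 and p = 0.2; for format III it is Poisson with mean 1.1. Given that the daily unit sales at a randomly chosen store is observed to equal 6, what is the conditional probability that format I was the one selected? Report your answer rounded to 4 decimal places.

0.5091

Likelihoods P(X=6 | ·): I: 0.024739; II: 0.0230318; III: 0.00081903.
Posterior ∝ prior × likelihood. Numerator for I: 0.333333·0.024739 = 0.00824634.
Normalizing constant: 0.333333·0.024739 + 0.333333·0.0230318 + 0.333333·0.00081903 = 0.0161966.
P(I | observation) = 0.00824634 / 0.0161966 = 0.50914.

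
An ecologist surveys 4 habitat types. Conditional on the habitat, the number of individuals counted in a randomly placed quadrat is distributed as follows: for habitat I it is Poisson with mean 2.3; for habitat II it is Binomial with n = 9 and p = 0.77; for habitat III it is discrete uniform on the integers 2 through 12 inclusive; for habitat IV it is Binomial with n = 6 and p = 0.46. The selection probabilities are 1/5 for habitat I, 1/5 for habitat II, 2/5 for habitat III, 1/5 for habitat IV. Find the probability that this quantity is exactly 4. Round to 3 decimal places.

0.105

Conditional on each habitat, P(X = 4): I: 0.116902; II: 0.0285084; III: 0.0909091; IV: 0.195844.
By total probability, P(X = 4) = 0.2·0.116902 + 0.2·0.0285084 + 0.4·0.0909091 + 0.2·0.195844 = 0.104615.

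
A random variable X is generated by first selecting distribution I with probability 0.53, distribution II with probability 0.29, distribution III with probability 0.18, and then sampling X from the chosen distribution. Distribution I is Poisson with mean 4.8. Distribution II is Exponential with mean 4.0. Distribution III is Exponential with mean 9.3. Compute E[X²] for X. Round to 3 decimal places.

For each component E[X²] = Var + (mean)², giving I: 27.84; II: 32; III: 172.98.
Overall E[X²] = 0.53·27.84 + 0.29·32 + 0.18·172.98 = 55.1716.

55.172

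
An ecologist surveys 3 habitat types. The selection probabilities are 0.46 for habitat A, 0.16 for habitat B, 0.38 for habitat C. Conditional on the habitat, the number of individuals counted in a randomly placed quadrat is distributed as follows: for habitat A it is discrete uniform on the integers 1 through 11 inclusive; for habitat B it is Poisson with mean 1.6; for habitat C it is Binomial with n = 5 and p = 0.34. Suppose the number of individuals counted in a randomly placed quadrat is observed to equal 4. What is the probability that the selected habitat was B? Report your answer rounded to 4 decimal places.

0.1309

Likelihoods P(X=4 | ·): A: 0.0909091; B: 0.0551312; C: 0.0440991.
Posterior ∝ prior × likelihood. Numerator for B: 0.16·0.0551312 = 0.00882099.
Normalizing constant: 0.46·0.0909091 + 0.16·0.0551312 + 0.38·0.0440991 = 0.0673968.
P(B | observation) = 0.00882099 / 0.0673968 = 0.130881.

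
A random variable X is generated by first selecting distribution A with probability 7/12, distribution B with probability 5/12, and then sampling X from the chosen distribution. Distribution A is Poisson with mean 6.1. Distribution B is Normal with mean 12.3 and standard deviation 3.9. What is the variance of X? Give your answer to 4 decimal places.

Per component, A: μ=6.1, E[X²]=43.31; B: μ=12.3, E[X²]=166.5.
E[X] = 0.583333·6.1 + 0.416667·12.3 = 8.68333.
E[X²] = 0.583333·43.31 + 0.416667·166.5 = 94.6392.
Var(X) = E[X²] − (E[X])² = 94.6392 − 75.4003 = 19.2389.

19.2389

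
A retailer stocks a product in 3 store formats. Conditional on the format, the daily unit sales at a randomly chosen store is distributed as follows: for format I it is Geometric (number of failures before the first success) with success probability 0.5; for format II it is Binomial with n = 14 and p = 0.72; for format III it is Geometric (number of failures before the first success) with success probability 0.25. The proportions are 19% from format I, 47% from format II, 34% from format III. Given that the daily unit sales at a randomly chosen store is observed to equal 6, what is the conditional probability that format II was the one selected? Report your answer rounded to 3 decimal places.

0.309

Likelihoods P(X=6 | ·): I: 0.0078125; II: 0.0158057; III: 0.0444946.
Posterior ∝ prior × likelihood. Numerator for II: 0.47·0.0158057 = 0.00742869.
Normalizing constant: 0.19·0.0078125 + 0.47·0.0158057 + 0.34·0.0444946 = 0.0240412.
P(II | observation) = 0.00742869 / 0.0240412 = 0.308998.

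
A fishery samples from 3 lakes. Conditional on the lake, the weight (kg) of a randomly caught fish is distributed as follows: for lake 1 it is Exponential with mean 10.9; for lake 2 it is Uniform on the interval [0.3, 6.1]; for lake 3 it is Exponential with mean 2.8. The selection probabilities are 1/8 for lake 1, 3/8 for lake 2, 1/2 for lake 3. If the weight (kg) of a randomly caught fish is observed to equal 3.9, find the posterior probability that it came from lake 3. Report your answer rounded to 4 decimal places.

0.3790

Likelihoods f(3.9 | ·): 1: 0.0641481; 2: 0.172414; 3: 0.0887017.
Posterior ∝ prior × likelihood. Numerator for 3: 0.5·0.0887017 = 0.0443508.
Normalizing constant: 0.125·0.0641481 + 0.375·0.172414 + 0.5·0.0887017 = 0.117025.
P(3 | observation) = 0.0443508 / 0.117025 = 0.378988.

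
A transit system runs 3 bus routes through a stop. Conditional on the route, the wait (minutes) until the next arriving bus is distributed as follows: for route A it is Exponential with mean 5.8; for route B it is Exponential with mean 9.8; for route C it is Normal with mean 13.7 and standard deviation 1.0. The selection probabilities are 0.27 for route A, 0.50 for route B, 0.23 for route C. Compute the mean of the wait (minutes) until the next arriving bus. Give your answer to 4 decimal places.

Component means — A: 5.8; B: 9.8; C: 13.7.
E[X] = 0.27·5.8 + 0.5·9.8 + 0.23·13.7 = 9.617.

9.6170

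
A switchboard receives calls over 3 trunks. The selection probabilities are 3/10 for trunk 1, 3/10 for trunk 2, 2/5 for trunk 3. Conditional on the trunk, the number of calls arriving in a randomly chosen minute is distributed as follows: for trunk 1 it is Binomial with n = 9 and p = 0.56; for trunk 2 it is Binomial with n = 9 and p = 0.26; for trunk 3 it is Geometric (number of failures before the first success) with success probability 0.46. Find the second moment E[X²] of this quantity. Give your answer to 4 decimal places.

12.0199

For each component E[X²] = Var + (mean)², giving 1: 27.6192; 2: 7.2072; 3: 3.93006.
Overall E[X²] = 0.3·27.6192 + 0.3·7.2072 + 0.4·3.93006 = 12.0199.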